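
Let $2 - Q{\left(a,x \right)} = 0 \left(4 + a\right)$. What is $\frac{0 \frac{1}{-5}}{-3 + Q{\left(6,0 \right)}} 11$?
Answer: $0$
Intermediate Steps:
$Q{\left(a,x \right)} = 2$ ($Q{\left(a,x \right)} = 2 - 0 \left(4 + a\right) = 2 - 0 = 2 + 0 = 2$)
$\frac{0 \frac{1}{-5}}{-3 + Q{\left(6,0 \right)}} 11 = \frac{0 \frac{1}{-5}}{-3 + 2} \cdot 11 = \frac{0 \left(- \frac{1}{5}\right)}{-1} \cdot 11 = \left(-1\right) 0 \cdot 11 = 0 \cdot 11 = 0$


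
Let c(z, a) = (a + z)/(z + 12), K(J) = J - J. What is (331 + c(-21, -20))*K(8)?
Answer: 0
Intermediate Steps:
K(J) = 0
c(z, a) = (a + z)/(12 + z)
(331 + c(-21, -20))*K(8) = (331 + (-20 - 21)/(12 - 21))*0 = (331 - 41/(-9))*0 = (331 - ⅑*(-41))*0 = (331 + 41/9)*0 = (3020/9)*0 = 0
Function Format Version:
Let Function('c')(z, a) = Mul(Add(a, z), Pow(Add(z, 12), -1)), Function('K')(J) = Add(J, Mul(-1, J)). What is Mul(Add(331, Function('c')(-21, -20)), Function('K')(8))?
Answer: 0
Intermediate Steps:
Function('K')(J) = 0
Function('c')(z, a) = Mul(Pow(Add(12, z), -1), Add(a, z)) (Function('c')(z, a) = Mul(Add(a, z), Pow(Add(12, z), -1)) = Mul(Pow(Add(12, z), -1), Add(a, z)))
Mul(Add(331, Function('c')(-21, -20)), Function('K')(8)) = Mul(Add(331, Mul(Pow(Add(12, -21), -1), Add(-20, -21))), 0) = Mul(Add(331, Mul(Pow(-9, -1), -41)), 0) = Mul(Add(331, Mul(Rational(-1, 9), -41)), 0) = Mul(Add(331, Rational(41, 9)), 0) = Mul(Rational(3020, 9), 0) = 0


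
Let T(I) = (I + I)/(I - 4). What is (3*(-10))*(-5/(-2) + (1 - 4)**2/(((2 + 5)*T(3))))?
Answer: -480/7 ≈ -68.571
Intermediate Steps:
T(I) = 2*I/(-4 + I) (T(I) = (2*I)/(-4 + I) = 2*I/(-4 + I))
(3*(-10))*(-5/(-2) + (1 - 4)**2/(((2 + 5)*T(3)))) = (3*(-10))*(-5/(-2) + (1 - 4)**2/(((2 + 5)*(2*3/(-4 + 3))))) = -30*(-5*(-1/2) + (-3)**2/((7*(2*3/(-1))))) = -30*(5/2 + 9/((7*(2*3*(-1))))) = -30*(5/2 + 9/((7*(-6)))) = -30*(5/2 + 9/(-42)) = -30*(5/2 + 9*(-1/42)) = -30*(5/2 - 3/14) = -30*16/7 = -480/7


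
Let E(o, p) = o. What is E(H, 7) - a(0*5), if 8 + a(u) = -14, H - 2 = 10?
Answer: 34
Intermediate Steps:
H = 12 (H = 2 + 10 = 12)
a(u) = -22 (a(u) = -8 - 14 = -22)
E(H, 7) - a(0*5) = 12 - 1*(-22) = 12 + 22 = 34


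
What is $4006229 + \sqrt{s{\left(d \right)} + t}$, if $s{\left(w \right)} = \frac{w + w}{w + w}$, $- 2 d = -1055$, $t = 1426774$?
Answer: $4006229 + 5 \sqrt{57071} \approx 4.0074 \cdot 10^{6}$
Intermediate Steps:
$d = \frac{1055}{2}$ ($d = \left(- \frac{1}{2}\right) \left(-1055\right) = \frac{1055}{2} \approx 527.5$)
$s{\left(w \right)} = 1$ ($s{\left(w \right)} = \frac{2 w}{2 w} = 2 w \frac{1}{2 w} = 1$)
$4006229 + \sqrt{s{\left(d \right)} + t} = 4006229 + \sqrt{1 + 1426774} = 4006229 + \sqrt{1426775} = 4006229 + 5 \sqrt{57071}$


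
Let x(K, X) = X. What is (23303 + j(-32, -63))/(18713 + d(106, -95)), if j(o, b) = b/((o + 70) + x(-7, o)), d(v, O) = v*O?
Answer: 46585/17286 ≈ 2.6950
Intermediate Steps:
d(v, O) = O*v
j(o, b) = b/(70 + 2*o) (j(o, b) = b/((o + 70) + o) = b/((70 + o) + o) = b/(70 + 2*o))
(23303 + j(-32, -63))/(18713 + d(106, -95)) = (23303 + (½)*(-63)/(35 - 32))/(18713 - 95*106) = (23303 + (½)*(-63)/3)/(18713 - 10070) = (23303 + (½)*(-63)*(⅓))/8643 = (23303 - 21/2)*(1/8643) = (46585/2)*(1/8643) = 46585/17286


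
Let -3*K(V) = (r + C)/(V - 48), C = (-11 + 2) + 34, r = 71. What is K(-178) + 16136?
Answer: 1823384/113 ≈ 16136.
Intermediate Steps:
C = 25 (C = -9 + 34 = 25)
K(V) = -32/(-48 + V) (K(V) = -(71 + 25)/(3*(V - 48)) = -32/(-48 + V))
K(-178) + 16136 = -32/(-48 - 178) + 16136 = -32/(-226) + 16136 = -32*(-1/226) + 16136 = 16/113 + 16136 = 1823384/113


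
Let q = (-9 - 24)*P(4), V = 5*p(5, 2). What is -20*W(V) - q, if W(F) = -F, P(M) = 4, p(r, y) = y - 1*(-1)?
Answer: 432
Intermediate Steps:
p(r, y) = 1 + y (p(r, y) = y + 1 = 1 + y)
V = 15 (V = 5*(1 + 2) = 5*3 = 15)
q = -132 (q = (-9 - 24)*4 = -33*4 = -132)
-20*W(V) - q = -(-20)*15 - 1*(-132) = -20*(-15) + 132 = 300 + 132 = 432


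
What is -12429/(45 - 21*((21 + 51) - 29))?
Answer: 4143/286 ≈ 14.486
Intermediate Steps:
-12429/(45 - 21*((21 + 51) - 29)) = -12429/(45 - 21*(72 - 29)) = -12429/(45 - 21*43) = -12429/(45 - 903) = -12429/(-858) = -12429*(-1/858) = 4143/286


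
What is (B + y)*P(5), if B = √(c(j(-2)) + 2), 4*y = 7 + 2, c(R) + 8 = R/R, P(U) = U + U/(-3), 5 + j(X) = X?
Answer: 15/2 + 10*I*√5/3 ≈ 7.5 + 7.4536*I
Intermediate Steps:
j(X) = -5 + X
P(U) = 2*U/3 (P(U) = U + U*(-⅓) = U - U/3 = 2*U/3)
c(R) = -7 (c(R) = -8 + R/R = -8 + 1 = -7)
y = 9/4 (y = (7 + 2)/4 = (¼)*9 = 9/4 ≈ 2.2500)
B = I*√5 (B = √(-7 + 2) = √(-5) = I*√5 ≈ 2.2361*I)
(B + y)*P(5) = (I*√5 + 9/4)*((⅔)*5) = (9/4 + I*√5)*(10/3) = 15/2 + 10*I*√5/3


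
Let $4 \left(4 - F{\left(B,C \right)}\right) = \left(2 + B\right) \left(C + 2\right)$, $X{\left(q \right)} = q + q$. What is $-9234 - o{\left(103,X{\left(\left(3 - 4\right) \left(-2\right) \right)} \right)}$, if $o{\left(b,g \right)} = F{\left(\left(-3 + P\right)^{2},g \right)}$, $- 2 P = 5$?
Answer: $- \frac{73517}{8} \approx -9189.6$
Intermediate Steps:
$P = - \frac{5}{2}$ ($P = \left(- \frac{1}{2}\right) 5 = - \frac{5}{2} \approx -2.5$)
$X{\left(q \right)} = 2 q$
$F{\left(B,C \right)} = 4 - \frac{\left(2 + B\right) \left(2 + C\right)}{4}$ ($F{\left(B,C \right)} = 4 - \frac{\left(2 + B\right) \left(C + 2\right)}{4} = 4 - \frac{\left(2 + B\right) \left(2 + C\right)}{4}$)
$o{\left(b,g \right)} = - \frac{97}{8} - \frac{129 g}{16}$ ($o{\left(b,g \right)} = 3 - \frac{\left(-3 - \frac{5}{2}\right)^{2}}{2} - \frac{g}{2} - \frac{\left(-3 - \frac{5}{2}\right)^{2} g}{4} = 3 - \frac{\left(- \frac{11}{2}\right)^{2}}{2} - \frac{g}{2} - \frac{\left(- \frac{11}{2}\right)^{2} g}{4} = 3 - \frac{121}{8} - \frac{g}{2} - \frac{121 g}{16} = - \frac{97}{8} - \frac{129 g}{16}$)
$-9234 - o{\left(103,X{\left(\left(3 - 4\right) \left(-2\right) \right)} \right)} = -9234 - \left(- \frac{97}{8} - \frac{129 \cdot 2 \left(3 - 4\right) \left(-2\right)}{16}\right) = -9234 - \left(- \frac{97}{8} - \frac{129 \cdot 2 \left(\left(-1\right) \left(-2\right)\right)}{16}\right) = -9234 - \left(- \frac{97}{8} - \frac{129 \cdot 2 \cdot 2}{16}\right) = -9234 - \left(- \frac{97}{8} - \frac{129}{4}\right) = -9234 - - \frac{355}{8} = -9234 + \frac{355}{8} = - \frac{73517}{8}$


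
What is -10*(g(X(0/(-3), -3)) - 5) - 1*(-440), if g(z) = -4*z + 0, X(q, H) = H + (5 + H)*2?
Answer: 530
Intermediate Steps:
X(q, H) = 10 + 3*H (X(q, H) = H + (10 + 2*H) = 10 + 3*H)
g(z) = -4*z
-10*(g(X(0/(-3), -3)) - 5) - 1*(-440) = -10*(-4*(10 + 3*(-3)) - 5) - 1*(-440) = -10*(-4*(10 - 9) - 5) + 440 = -10*(-4*1 - 5) + 440 = -10*(-4 - 5) + 440 = -10*(-9) + 440 = 90 + 440 = 530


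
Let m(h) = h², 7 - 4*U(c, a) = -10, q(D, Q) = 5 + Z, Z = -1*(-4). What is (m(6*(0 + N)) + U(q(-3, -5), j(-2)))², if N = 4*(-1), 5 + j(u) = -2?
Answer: 5387041/16 ≈ 3.3669e+5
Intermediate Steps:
j(u) = -7 (j(u) = -5 - 2 = -7)
N = -4
Z = 4
q(D, Q) = 9 (q(D, Q) = 5 + 4 = 9)
U(c, a) = 17/4 (U(c, a) = 7/4 - ¼*(-10) = 7/4 + 5/2 = 17/4)
(m(6*(0 + N)) + U(q(-3, -5), j(-2)))² = ((6*(0 - 4))² + 17/4)² = ((6*(-4))² + 17/4)² = ((-24)² + 17/4)² = (576 + 17/4)² = (2321/4)² = 5387041/16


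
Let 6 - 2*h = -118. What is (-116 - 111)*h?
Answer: -14074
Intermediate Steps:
h = 62 (h = 3 - ½*(-118) = 3 + 59 = 62)
(-116 - 111)*h = (-116 - 111)*62 = -227*62 = -14074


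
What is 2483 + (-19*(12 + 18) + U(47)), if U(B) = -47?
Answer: 1866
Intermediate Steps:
2483 + (-19*(12 + 18) + U(47)) = 2483 + (-19*(12 + 18) - 47) = 2483 + (-19*30 - 47) = 2483 + (-570 - 47) = 2483 - 617 = 1866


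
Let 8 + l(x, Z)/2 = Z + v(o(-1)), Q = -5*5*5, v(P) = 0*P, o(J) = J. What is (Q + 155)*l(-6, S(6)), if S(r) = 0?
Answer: -480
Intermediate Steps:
v(P) = 0
Q = -125 (Q = -25*5 = -125)
l(x, Z) = -16 + 2*Z (l(x, Z) = -16 + 2*(Z + 0) = -16 + 2*Z)
(Q + 155)*l(-6, S(6)) = (-125 + 155)*(-16 + 2*0) = 30*(-16 + 0) = 30*(-16) = -480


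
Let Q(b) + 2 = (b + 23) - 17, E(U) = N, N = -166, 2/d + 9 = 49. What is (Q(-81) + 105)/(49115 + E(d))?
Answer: 28/48949 ≈ 0.00057202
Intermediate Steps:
d = 1/20 (d = 2/(-9 + 49) = 2/40 = 2*(1/40) = 1/20 ≈ 0.050000)
E(U) = -166
Q(b) = 4 + b (Q(b) = -2 + ((b + 23) - 17) = -2 + ((23 + b) - 17) = -2 + (6 + b) = 4 + b)
(Q(-81) + 105)/(49115 + E(d)) = ((4 - 81) + 105)/(49115 - 166) = (-77 + 105)/48949 = 28*(1/48949) = 28/48949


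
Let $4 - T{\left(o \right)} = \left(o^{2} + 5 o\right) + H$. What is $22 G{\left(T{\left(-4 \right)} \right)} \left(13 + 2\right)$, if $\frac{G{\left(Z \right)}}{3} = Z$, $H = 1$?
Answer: $6930$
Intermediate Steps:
$T{\left(o \right)} = 3 - o^{2} - 5 o$ ($T{\left(o \right)} = 4 - \left(\left(o^{2} + 5 o\right) + 1\right) = 4 - \left(1 + o^{2} + 5 o\right) = 3 - o^{2} - 5 o$)
$G{\left(Z \right)} = 3 Z$
$22 G{\left(T{\left(-4 \right)} \right)} \left(13 + 2\right) = 22 \cdot 3 \left(3 - \left(-4\right)^{2} - -20\right) \left(13 + 2\right) = 22 \cdot 3 \left(3 - 16 + 20\right) 15 = 22 \cdot 3 \cdot 7 \cdot 15 = 22 \cdot 21 \cdot 15 = 462 \cdot 15 = 6930$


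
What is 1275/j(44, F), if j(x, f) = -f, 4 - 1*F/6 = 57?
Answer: 425/106 ≈ 4.0094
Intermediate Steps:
F = -318 (F = 24 - 6*57 = 24 - 342 = -318)
1275/j(44, F) = 1275/((-1*(-318))) = 1275/318 = 1275*(1/318) = 425/106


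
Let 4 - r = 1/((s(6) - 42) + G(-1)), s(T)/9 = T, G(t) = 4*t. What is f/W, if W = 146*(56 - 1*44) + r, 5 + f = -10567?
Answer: -84576/14047 ≈ -6.0209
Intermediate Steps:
f = -10572 (f = -5 - 10567 = -10572)
s(T) = 9*T
r = 31/8 (r = 4 - 1/((9*6 - 42) + 4*(-1)) = 4 - 1/((54 - 42) - 4) = 4 - 1/(12 - 4) = 4 - 1/8 = 31/8 ≈ 3.8750)
W = 14047/8 (W = 146*(56 - 1*44) + 31/8 = 146*(56 - 44) + 31/8 = 146*12 + 31/8 = 1752 + 31/8 = 14047/8 ≈ 1755.9)
f/W = -10572/14047/8 = -10572*8/14047 = -84576/14047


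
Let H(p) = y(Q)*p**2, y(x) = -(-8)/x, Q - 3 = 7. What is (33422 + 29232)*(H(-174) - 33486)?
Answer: -2902509204/5 ≈ -5.8050e+8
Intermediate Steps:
Q = 10 (Q = 3 + 7 = 10)
y(x) = 8/x
H(p) = 4*p**2/5 (H(p) = (8/10)*p**2 = (8*(1/10))*p**2 = 4*p**2/5)
(33422 + 29232)*(H(-174) - 33486) = (33422 + 29232)*((4/5)*(-174)**2 - 33486) = 62654*((4/5)*30276 - 33486) = 62654*(121104/5 - 33486) = 62654*(-46326/5) = -2902509204/5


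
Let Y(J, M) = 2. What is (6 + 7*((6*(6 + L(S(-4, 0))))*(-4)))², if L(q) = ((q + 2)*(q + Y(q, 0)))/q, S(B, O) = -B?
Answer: 6320196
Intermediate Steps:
L(q) = (2 + q)²/q (L(q) = ((q + 2)*(q + 2))/q = ((2 + q)*(2 + q))/q = (2 + q)²/q)
(6 + 7*((6*(6 + L(S(-4, 0))))*(-4)))² = (6 + 7*((6*(6 + (4 - 1*(-4) + 4/((-1*(-4))))))*(-4)))² = (6 + 7*((6*(6 + (4 + 4 + 4/4)))*(-4)))² = (6 + 7*((6*(6 + (4 + 4 + 4*(¼))))*(-4)))² = (6 + 7*((6*(6 + (4 + 4 + 1)))*(-4)))² = (6 + 7*((6*(6 + 9))*(-4)))² = (6 + 7*((6*15)*(-4)))² = (6 + 7*(90*(-4)))² = (6 + 7*(-360))² = (6 - 2520)² = (-2514)² = 6320196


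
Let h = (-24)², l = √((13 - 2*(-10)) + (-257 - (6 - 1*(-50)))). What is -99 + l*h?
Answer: -99 + 1152*I*√70 ≈ -99.0 + 9638.3*I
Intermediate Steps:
l = 2*I*√70 (l = √((13 + 20) + (-257 - (6 + 50))) = √(33 + (-257 - 1*56)) = √(33 + (-257 - 56)) = √(33 - 313) = √(-280) = 2*I*√70 ≈ 16.733*I)
h = 576
-99 + l*h = -99 + (2*I*√70)*576 = -99 + 1152*I*√70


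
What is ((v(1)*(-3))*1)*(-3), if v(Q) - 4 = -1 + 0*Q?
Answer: 27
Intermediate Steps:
v(Q) = 3 (v(Q) = 4 + (-1 + 0*Q) = 4 + (-1 + 0) = 4 - 1 = 3)
((v(1)*(-3))*1)*(-3) = ((3*(-3))*1)*(-3) = -9*1*(-3) = -9*(-3) = 27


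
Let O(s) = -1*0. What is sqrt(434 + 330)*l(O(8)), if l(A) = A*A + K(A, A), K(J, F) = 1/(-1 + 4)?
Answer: 2*sqrt(191)/3 ≈ 9.2135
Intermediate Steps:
O(s) = 0
K(J, F) = 1/3
l(A) = 1/3 + A**2 (l(A) = A*A + 1/3 = A**2 + 1/3 = 1/3 + A**2)
sqrt(434 + 330)*l(O(8)) = sqrt(434 + 330)*(1/3 + 0**2) = sqrt(764)*(1/3 + 0) = (2*sqrt(191))*(1/3) = 2*sqrt(191)/3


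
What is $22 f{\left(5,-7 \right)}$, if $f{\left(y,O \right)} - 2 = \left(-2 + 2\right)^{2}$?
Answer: $44$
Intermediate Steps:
$f{\left(y,O \right)} = 2$ ($f{\left(y,O \right)} = 2 + \left(-2 + 2\right)^{2} = 2 + 0^{2} = 2 + 0 = 2$)
$22 f{\left(5,-7 \right)} = 22 \cdot 2 = 44$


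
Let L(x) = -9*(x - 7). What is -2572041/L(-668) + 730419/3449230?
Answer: -591141578867/1396938150 ≈ -423.17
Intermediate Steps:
L(x) = 63 - 9*x (L(x) = -9*(-7 + x) = 63 - 9*x)
-2572041/L(-668) + 730419/3449230 = -2572041/(63 - 9*(-668)) + 730419/3449230 = -2572041/(63 + 6012) + 730419*(1/3449230) = -2572041/6075 + 730419/3449230 = -2572041*1/6075 + 730419/3449230 = -857347/2025 + 730419/3449230 = -591141578867/1396938150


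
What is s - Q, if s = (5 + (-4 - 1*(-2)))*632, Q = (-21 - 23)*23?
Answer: 2908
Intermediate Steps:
Q = -1012 (Q = -44*23 = -1012)
s = 1896 (s = (5 + (-4 + 2))*632 = (5 - 2)*632 = 3*632 = 1896)
s - Q = 1896 - 1*(-1012) = 1896 + 1012 = 2908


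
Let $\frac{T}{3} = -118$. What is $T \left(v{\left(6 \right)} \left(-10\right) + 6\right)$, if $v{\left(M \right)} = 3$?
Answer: $8496$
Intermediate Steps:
$T = -354$ ($T = 3 \left(-118\right) = -354$)
$T \left(v{\left(6 \right)} \left(-10\right) + 6\right) = - 354 \left(3 \left(-10\right) + 6\right) = - 354 \left(-30 + 6\right) = \left(-354\right) \left(-24\right) = 8496$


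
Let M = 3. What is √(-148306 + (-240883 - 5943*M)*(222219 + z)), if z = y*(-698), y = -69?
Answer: I*√69950957578 ≈ 2.6448e+5*I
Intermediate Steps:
z = 48162 (z = -69*(-698) = 48162)
√(-148306 + (-240883 - 5943*M)*(222219 + z)) = √(-148306 + (-240883 - 5943*3)*(222219 + 48162)) = √(-148306 + (-240883 - 17829)*270381) = √(-148306 - 258712*270381) = √(-148306 - 69950809272) = √(-69950957578) = I*√69950957578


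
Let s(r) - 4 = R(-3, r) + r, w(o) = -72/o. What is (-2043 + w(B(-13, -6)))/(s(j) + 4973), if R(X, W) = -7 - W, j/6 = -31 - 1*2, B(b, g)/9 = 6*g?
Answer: -3677/8946 ≈ -0.41102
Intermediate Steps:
B(b, g) = 54*g (B(b, g) = 9*(6*g) = 54*g)
j = -198 (j = 6*(-31 - 1*2) = 6*(-31 - 2) = 6*(-33) = -198)
s(r) = -3 (s(r) = 4 + ((-7 - r) + r) = 4 - 7 = -3)
(-2043 + w(B(-13, -6)))/(s(j) + 4973) = (-2043 - 72/(54*(-6)))/(-3 + 4973) = (-2043 - 72/(-324))/4970 = (-2043 - 72*(-1/324))*(1/4970) = (-2043 + 2/9)*(1/4970) = -18385/9*1/4970 = -3677/8946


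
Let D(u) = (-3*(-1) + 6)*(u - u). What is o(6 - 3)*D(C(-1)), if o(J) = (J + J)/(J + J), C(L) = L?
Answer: 0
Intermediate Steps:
o(J) = 1 (o(J) = (2*J)/((2*J)) = (2*J)*(1/(2*J)) = 1)
D(u) = 0 (D(u) = (3 + 6)*0 = 9*0 = 0)
o(6 - 3)*D(C(-1)) = 1*0 = 0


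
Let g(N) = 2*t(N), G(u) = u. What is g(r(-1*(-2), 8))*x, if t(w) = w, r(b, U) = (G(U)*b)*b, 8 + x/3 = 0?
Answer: -1536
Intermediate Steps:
x = -24 (x = -24 + 3*0 = -24 + 0 = -24)
r(b, U) = U*b**2 (r(b, U) = (U*b)*b = U*b**2)
g(N) = 2*N
g(r(-1*(-2), 8))*x = (2*(8*(-1*(-2))**2))*(-24) = (2*(8*2**2))*(-24) = (2*(8*4))*(-24) = (2*32)*(-24) = 64*(-24) = -1536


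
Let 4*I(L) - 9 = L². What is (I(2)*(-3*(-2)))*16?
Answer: 312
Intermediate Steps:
I(L) = 9/4 + L²/4
(I(2)*(-3*(-2)))*16 = ((9/4 + (¼)*2²)*(-3*(-2)))*16 = ((9/4 + (¼)*4)*6)*16 = ((9/4 + 1)*6)*16 = ((13/4)*6)*16 = (39/2)*16 = 312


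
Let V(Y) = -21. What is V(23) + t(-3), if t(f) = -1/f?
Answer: -62/3 ≈ -20.667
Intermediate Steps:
V(23) + t(-3) = -21 - 1/(-3) = -21 - 1*(-1/3) = -21 + 1/3 = -62/3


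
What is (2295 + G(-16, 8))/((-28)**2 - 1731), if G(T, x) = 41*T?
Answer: -1639/947 ≈ -1.7307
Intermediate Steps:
(2295 + G(-16, 8))/((-28)**2 - 1731) = (2295 + 41*(-16))/((-28)**2 - 1731) = (2295 - 656)/(784 - 1731) = 1639/(-947) = 1639*(-1/947) = -1639/947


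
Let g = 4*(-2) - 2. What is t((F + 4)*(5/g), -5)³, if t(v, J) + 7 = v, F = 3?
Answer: -9261/8 ≈ -1157.6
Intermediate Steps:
g = -10 (g = -8 - 2 = -10)
t(v, J) = -7 + v
t((F + 4)*(5/g), -5)³ = (-7 + (3 + 4)*(5/(-10)))³ = (-7 + 7*(5*(-⅒)))³ = (-7 + 7*(-½))³ = (-7 - 7/2)³ = (-21/2)³ = -9261/8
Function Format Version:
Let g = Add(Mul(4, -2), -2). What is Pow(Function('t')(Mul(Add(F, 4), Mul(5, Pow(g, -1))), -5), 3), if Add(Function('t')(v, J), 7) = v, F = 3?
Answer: Rational(-9261, 8) ≈ -1157.6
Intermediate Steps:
g = -10 (g = Add(-8, -2) = -10)
Function('t')(v, J) = Add(-7, v)
Pow(Function('t')(Mul(Add(F, 4), Mul(5, Pow(g, -1))), -5), 3) = Pow(Add(-7, Mul(Add(3, 4), Mul(5, Pow(-10, -1)))), 3) = Pow(Add(-7, Mul(7, Mul(5, Rational(-1, 10)))), 3) = Pow(Add(-7, Mul(7, Rational(-1, 2))), 3) = Pow(Add(-7, Rational(-7, 2)), 3) = Pow(Rational(-21, 2), 3) = Rational(-9261, 8)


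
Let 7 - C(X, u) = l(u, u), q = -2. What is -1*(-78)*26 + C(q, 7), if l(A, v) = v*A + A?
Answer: 1979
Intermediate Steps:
l(A, v) = A + A*v (l(A, v) = A*v + A = A + A*v)
C(X, u) = 7 - u*(1 + u)
-1*(-78)*26 + C(q, 7) = -1*(-78)*26 + (7 - 1*7*(1 + 7)) = 78*26 + (7 - 1*7*8) = 2028 + (7 - 56) = 2028 - 49 = 1979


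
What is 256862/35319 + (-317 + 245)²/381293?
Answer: 98122776262/13466887467 ≈ 7.2862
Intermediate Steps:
256862/35319 + (-317 + 245)²/381293 = 256862*(1/35319) + (-72)²*(1/381293) = 256862/35319 + 5184*(1/381293) = 256862/35319 + 5184/381293 = 98122776262/13466887467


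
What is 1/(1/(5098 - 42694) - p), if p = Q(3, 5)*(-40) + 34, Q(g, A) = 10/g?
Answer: 12532/1244845 ≈ 0.010067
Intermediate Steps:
p = -298/3 (p = (10/3)*(-40) + 34 = -400/3 + 34 = -298/3 ≈ -99.333)
1/(1/(5098 - 42694) - p) = 1/(1/(5098 - 42694) - 1*(-298/3)) = 1/(1/(-37596) + 298/3) = 1/(-1/37596 + 298/3) = 1/(1244845/12532) = 12532/1244845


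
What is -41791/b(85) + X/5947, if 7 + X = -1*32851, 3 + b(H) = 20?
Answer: -249089663/101099 ≈ -2463.8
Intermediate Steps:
b(H) = 17 (b(H) = -3 + 20 = 17)
X = -32858 (X = -7 - 1*32851 = -7 - 32851 = -32858)
-41791/b(85) + X/5947 = -41791/17 - 32858/5947 = -249089663/101099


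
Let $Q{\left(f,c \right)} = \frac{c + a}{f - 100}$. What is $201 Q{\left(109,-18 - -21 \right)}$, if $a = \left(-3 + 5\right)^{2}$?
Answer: $\frac{469}{3} \approx 156.33$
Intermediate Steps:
$a = 4$ ($a = 2^{2} = 4$)
$Q{\left(f,c \right)} = \frac{4 + c}{-100 + f}$ ($Q{\left(f,c \right)} = \frac{c + 4}{f - 100} = \frac{4 + c}{-100 + f}$)
$201 Q{\left(109,-18 - -21 \right)} = 201 \frac{4 - -3}{-100 + 109} = 201 \frac{4 + \left(-18 + 21\right)}{9} = 201 \frac{4 + 3}{9} = 201 \cdot \frac{1}{9} \cdot 7 = 201 \cdot \frac{7}{9} = \frac{469}{3}$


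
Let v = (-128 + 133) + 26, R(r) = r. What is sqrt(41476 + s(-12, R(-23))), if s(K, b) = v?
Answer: sqrt(41507) ≈ 203.73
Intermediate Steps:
v = 31 (v = 5 + 26 = 31)
s(K, b) = 31
sqrt(41476 + s(-12, R(-23))) = sqrt(41476 + 31) = sqrt(41507)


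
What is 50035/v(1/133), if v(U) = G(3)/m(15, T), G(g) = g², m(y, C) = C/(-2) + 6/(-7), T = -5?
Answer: 1150805/126 ≈ 9133.4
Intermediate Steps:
m(y, C) = -6/7 - C/2 (m(y, C) = C*(-½) + 6*(-⅐) = -C/2 - 6/7 = -6/7 - C/2)
v(U) = 126/23 (v(U) = 3²/(-6/7 - ½*(-5)) = 9/(-6/7 + 5/2) = 9/(23/14) = 9*(14/23) = 126/23)
50035/v(1/133) = 50035/(126/23) = 50035*(23/126) = 1150805/126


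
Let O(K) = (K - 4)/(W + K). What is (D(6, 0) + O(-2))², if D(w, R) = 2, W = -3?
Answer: 256/25 ≈ 10.240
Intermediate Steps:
O(K) = (-4 + K)/(-3 + K) (O(K) = (K - 4)/(-3 + K) = (-4 + K)/(-3 + K))
(D(6, 0) + O(-2))² = (2 + (-4 - 2)/(-3 - 2))² = (2 - 6/(-5))² = (2 - ⅕*(-6))² = (2 + 6/5)² = (16/5)² = 256/25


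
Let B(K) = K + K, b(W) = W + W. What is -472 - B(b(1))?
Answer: -476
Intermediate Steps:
b(W) = 2*W
B(K) = 2*K
-472 - B(b(1)) = -472 - 2*2*1 = -472 - 2*2 = -472 - 1*4 = -472 - 4 = -476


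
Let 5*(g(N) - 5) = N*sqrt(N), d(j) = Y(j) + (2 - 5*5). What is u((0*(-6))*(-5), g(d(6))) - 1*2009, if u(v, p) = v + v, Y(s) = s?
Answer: -2009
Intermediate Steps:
d(j) = -23 + j (d(j) = j + (2 - 5*5) = j + (2 - 25) = j - 23 = -23 + j)
g(N) = 5 + N**(3/2)/5 (g(N) = 5 + (N*sqrt(N))/5 = 5 + N**(3/2)/5)
u(v, p) = 2*v
u((0*(-6))*(-5), g(d(6))) - 1*2009 = 2*((0*(-6))*(-5)) - 1*2009 = 2*(0*(-5)) - 2009 = 2*0 - 2009 = 0 - 2009 = -2009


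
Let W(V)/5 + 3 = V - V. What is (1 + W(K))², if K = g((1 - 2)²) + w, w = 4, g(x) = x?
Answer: 196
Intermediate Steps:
K = 5 (K = (1 - 2)² + 4 = (-1)² + 4 = 1 + 4 = 5)
W(V) = -15 (W(V) = -15 + 5*(V - V) = -15 + 5*0 = -15 + 0 = -15)
(1 + W(K))² = (1 - 15)² = (-14)² = 196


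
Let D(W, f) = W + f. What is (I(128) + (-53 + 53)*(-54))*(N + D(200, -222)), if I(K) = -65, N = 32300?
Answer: -2098070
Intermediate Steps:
(I(128) + (-53 + 53)*(-54))*(N + D(200, -222)) = (-65 + (-53 + 53)*(-54))*(32300 + (200 - 222)) = (-65 + 0*(-54))*(32300 - 22) = (-65 + 0)*32278 = -65*32278 = -2098070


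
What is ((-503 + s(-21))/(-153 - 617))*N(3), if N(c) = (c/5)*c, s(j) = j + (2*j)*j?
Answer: -1611/1925 ≈ -0.83688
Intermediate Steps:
s(j) = j + 2*j²
N(c) = c²/5 (N(c) = (c*(⅕))*c = (c/5)*c = c²/5)
((-503 + s(-21))/(-153 - 617))*N(3) = ((-503 - 21*(1 + 2*(-21)))/(-153 - 617))*((⅕)*3²) = ((-503 - 21*(1 - 42))/(-770))*((⅕)*9) = ((-503 - 21*(-41))*(-1/770))*(9/5) = ((-503 + 861)*(-1/770))*(9/5) = (358*(-1/770))*(9/5) = -179/385*9/5 = -1611/1925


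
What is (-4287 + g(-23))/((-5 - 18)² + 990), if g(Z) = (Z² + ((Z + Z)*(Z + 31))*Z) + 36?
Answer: 4742/1519 ≈ 3.1218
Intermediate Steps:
g(Z) = 36 + Z² + 2*Z²*(31 + Z) (g(Z) = (Z² + ((2*Z)*(31 + Z))*Z) + 36 = (Z² + (2*Z*(31 + Z))*Z) + 36 = (Z² + 2*Z²*(31 + Z)) + 36 = 36 + Z² + 2*Z²*(31 + Z))
(-4287 + g(-23))/((-5 - 18)² + 990) = (-4287 + (36 + 2*(-23)³ + 63*(-23)²))/((-5 - 18)² + 990) = (-4287 + (36 + 2*(-12167) + 63*529))/((-23)² + 990) = (-4287 + (36 - 24334 + 33327))/(529 + 990) = (-4287 + 9029)/1519 = 4742*(1/1519) = 4742/1519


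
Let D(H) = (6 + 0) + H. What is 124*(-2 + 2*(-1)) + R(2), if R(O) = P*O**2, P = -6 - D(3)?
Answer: -556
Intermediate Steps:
D(H) = 6 + H
P = -15 (P = -6 - (6 + 3) = -6 - 1*9 = -6 - 9 = -15)
R(O) = -15*O**2
124*(-2 + 2*(-1)) + R(2) = 124*(-2 + 2*(-1)) - 15*2**2 = 124*(-2 - 2) - 15*4 = 124*(-4) - 60 = -496 - 60 = -556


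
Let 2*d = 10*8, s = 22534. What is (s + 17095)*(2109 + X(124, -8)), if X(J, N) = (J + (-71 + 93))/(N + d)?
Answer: 1340133893/16 ≈ 8.3758e+7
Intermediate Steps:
d = 40 (d = (10*8)/2 = (½)*80 = 40)
X(J, N) = (22 + J)/(40 + N) (X(J, N) = (J + (-71 + 93))/(N + 40) = (J + 22)/(40 + N) = (22 + J)/(40 + N))
(s + 17095)*(2109 + X(124, -8)) = (22534 + 17095)*(2109 + (22 + 124)/(40 - 8)) = 39629*(2109 + 146/32) = 39629*(2109 + (1/32)*146) = 39629*(2109 + 73/16) = 39629*(33817/16) = 1340133893/16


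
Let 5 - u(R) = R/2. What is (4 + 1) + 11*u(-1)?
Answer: 131/2 ≈ 65.500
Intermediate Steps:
u(R) = 5 - R/2
(4 + 1) + 11*u(-1) = (4 + 1) + 11*(5 - 1/2*(-1)) = 5 + 11*(5 + 1/2) = 5 + 11*(11/2) = 5 + 121/2 = 131/2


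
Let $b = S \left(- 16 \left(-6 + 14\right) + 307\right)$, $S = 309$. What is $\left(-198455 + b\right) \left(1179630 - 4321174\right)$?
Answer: $449693174336$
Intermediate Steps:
$b = 55311$ ($b = 309 \left(- 16 \left(-6 + 14\right) + 307\right) = 309 \left(\left(-16\right) 8 + 307\right) = 309 \left(-128 + 307\right) = 309 \cdot 179 = 55311$)
$\left(-198455 + b\right) \left(1179630 - 4321174\right) = \left(-198455 + 55311\right) \left(1179630 - 4321174\right) = \left(-143144\right) \left(-3141544\right) = 449693174336$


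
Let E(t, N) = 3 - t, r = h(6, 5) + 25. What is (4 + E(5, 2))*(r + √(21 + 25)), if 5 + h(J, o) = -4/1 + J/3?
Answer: 36 + 2*√46 ≈ 49.565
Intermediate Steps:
h(J, o) = -9 + J/3 (h(J, o) = -5 + (-4/1 + J/3) = -5 + (-4*1 + J*(⅓)) = -5 + (-4 + J/3) = -9 + J/3)
r = 18 (r = (-9 + (⅓)*6) + 25 = (-9 + 2) + 25 = -7 + 25 = 18)
(4 + E(5, 2))*(r + √(21 + 25)) = (4 + (3 - 1*5))*(18 + √(21 + 25)) = (4 + (3 - 5))*(18 + √46) = (4 - 2)*(18 + √46) = 2*(18 + √46) = 36 + 2*√46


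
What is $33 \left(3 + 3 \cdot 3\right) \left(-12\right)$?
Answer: $-4752$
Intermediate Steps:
$33 \left(3 + 3 \cdot 3\right) \left(-12\right) = 33 \left(3 + 9\right) \left(-12\right) = 33 \cdot 12 \left(-12\right) = 396 \left(-12\right) = -4752$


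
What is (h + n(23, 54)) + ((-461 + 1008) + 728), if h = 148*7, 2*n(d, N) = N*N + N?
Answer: 3796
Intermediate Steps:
n(d, N) = N/2 + N²/2 (n(d, N) = (N*N + N)/2 = (N² + N)/2 = (N + N²)/2 = N/2 + N²/2)
h = 1036
(h + n(23, 54)) + ((-461 + 1008) + 728) = (1036 + (½)*54*(1 + 54)) + ((-461 + 1008) + 728) = (1036 + (½)*54*55) + (547 + 728) = (1036 + 1485) + 1275 = 2521 + 1275 = 3796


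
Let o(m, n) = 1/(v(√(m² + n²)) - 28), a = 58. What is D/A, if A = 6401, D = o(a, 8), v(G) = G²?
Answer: 1/21763400 ≈ 4.5949e-8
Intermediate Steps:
o(m, n) = 1/(-28 + m² + n²) (o(m, n) = 1/((√(m² + n²))² - 28) = 1/((m² + n²) - 28) = 1/(-28 + m² + n²))
D = 1/3400 (D = 1/(-28 + 58² + 8²) = 1/(-28 + 3364 + 64) = 1/3400 ≈ 0.00029412)
D/A = (1/3400)/6401 = (1/3400)*(1/6401) = 1/21763400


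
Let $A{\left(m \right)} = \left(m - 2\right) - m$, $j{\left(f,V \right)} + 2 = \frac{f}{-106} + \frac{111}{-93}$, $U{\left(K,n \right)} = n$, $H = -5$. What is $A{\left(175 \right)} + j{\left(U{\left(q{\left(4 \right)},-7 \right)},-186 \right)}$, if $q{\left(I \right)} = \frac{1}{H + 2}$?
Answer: $- \frac{16849}{3286} \approx -5.1275$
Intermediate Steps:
$q{\left(I \right)} = - \frac{1}{3}$ ($q{\left(I \right)} = \frac{1}{-5 + 2} = \frac{1}{-3} = - \frac{1}{3}$)
$j{\left(f,V \right)} = - \frac{99}{31} - \frac{f}{106}$ ($j{\left(f,V \right)} = -2 + \left(\frac{f}{-106} + \frac{111}{-93}\right) = -2 + \left(f \left(- \frac{1}{106}\right) + 111 \left(- \frac{1}{93}\right)\right) = -2 - \left(\frac{37}{31} + \frac{f}{106}\right) = - \frac{99}{31} - \frac{f}{106}$)
$A{\left(m \right)} = -2$ ($A{\left(m \right)} = \left(-2 + m\right) - m = -2$)
$A{\left(175 \right)} + j{\left(U{\left(q{\left(4 \right)},-7 \right)},-186 \right)} = -2 - \frac{10277}{3286} = - \frac{16849}{3286}$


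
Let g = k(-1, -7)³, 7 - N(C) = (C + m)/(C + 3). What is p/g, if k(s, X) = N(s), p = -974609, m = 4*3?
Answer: -7796872/27 ≈ -2.8877e+5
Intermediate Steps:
m = 12
N(C) = 7 - (12 + C)/(3 + C) (N(C) = 7 - (C + 12)/(C + 3) = 7 - (12 + C)/(3 + C))
k(s, X) = 3*(3 + 2*s)/(3 + s)
g = 27/8 (g = (3*(3 + 2*(-1))/(3 - 1))³ = (3*(3 - 2)/2)³ = (3*(½)*1)³ = (3/2)³ = 27/8 ≈ 3.3750)
p/g = -974609/27/8 = -974609*8/27 = -7796872/27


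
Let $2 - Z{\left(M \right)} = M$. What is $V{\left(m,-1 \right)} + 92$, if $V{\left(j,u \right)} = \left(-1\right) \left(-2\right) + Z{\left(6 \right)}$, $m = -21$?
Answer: $90$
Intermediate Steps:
$Z{\left(M \right)} = 2 - M$
$V{\left(j,u \right)} = -2$ ($V{\left(j,u \right)} = \left(-1\right) \left(-2\right) + \left(2 - 6\right) = 2 + \left(2 - 6\right) = 2 - 4 = -2$)
$V{\left(m,-1 \right)} + 92 = -2 + 92 = 90$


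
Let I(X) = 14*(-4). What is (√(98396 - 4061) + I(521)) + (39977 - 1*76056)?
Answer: -36135 + √94335 ≈ -35828.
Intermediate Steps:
I(X) = -56
(√(98396 - 4061) + I(521)) + (39977 - 1*76056) = (√(98396 - 4061) - 56) + (39977 - 1*76056) = (√94335 - 56) + (39977 - 76056) = (-56 + √94335) - 36079 = -36135 + √94335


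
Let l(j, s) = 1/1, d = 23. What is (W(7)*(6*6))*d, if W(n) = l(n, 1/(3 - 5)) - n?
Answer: -4968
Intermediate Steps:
l(j, s) = 1
W(n) = 1 - n
(W(7)*(6*6))*d = ((1 - 1*7)*(6*6))*23 = ((1 - 7)*36)*23 = -6*36*23 = -216*23 = -4968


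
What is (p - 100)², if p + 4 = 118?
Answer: 196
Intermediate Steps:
p = 114 (p = -4 + 118 = 114)
(p - 100)² = (114 - 100)² = 14² = 196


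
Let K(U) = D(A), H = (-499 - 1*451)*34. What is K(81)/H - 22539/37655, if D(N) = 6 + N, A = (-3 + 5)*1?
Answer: -2142091/3577225 ≈ -0.59881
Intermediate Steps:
H = -32300 (H = (-499 - 451)*34 = -950*34 = -32300)
A = 2 (A = 2*1 = 2)
K(U) = 8 (K(U) = 6 + 2 = 8)
K(81)/H - 22539/37655 = 8/(-32300) - 22539/37655 = 8*(-1/32300) - 22539*1/37655 = -2/8075 - 22539/37655 = -2142091/3577225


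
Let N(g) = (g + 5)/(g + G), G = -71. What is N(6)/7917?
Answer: -11/514605 ≈ -2.1376e-5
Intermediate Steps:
N(g) = (5 + g)/(-71 + g) (N(g) = (g + 5)/(g - 71) = (5 + g)/(-71 + g))
N(6)/7917 = ((5 + 6)/(-71 + 6))/7917 = (11/(-65))*(1/7917) = -1/65*11*(1/7917) = -11/65*1/7917 = -11/514605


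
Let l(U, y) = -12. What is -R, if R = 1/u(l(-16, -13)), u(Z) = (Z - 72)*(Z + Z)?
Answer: -1/2016 ≈ -0.00049603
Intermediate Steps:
u(Z) = 2*Z*(-72 + Z) (u(Z) = (-72 + Z)*(2*Z) = 2*Z*(-72 + Z))
R = 1/2016 (R = 1/(2*(-12)*(-72 - 12)) = 1/(2*(-12)*(-84)) = 1/2016 ≈ 0.00049603)
-R = -1*1/2016 = -1/2016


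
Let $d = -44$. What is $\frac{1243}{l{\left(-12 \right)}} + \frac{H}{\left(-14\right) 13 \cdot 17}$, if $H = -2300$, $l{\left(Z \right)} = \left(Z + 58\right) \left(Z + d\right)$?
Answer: $\frac{148497}{569296} \approx 0.26084$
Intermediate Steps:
$l{\left(Z \right)} = \left(-44 + Z\right) \left(58 + Z\right)$ ($l{\left(Z \right)} = \left(Z + 58\right) \left(Z - 44\right) = \left(58 + Z\right) \left(-44 + Z\right) = \left(-44 + Z\right) \left(58 + Z\right)$)
$\frac{1243}{l{\left(-12 \right)}} + \frac{H}{\left(-14\right) 13 \cdot 17} = \frac{1243}{-2552 + \left(-12\right)^{2} + 14 \left(-12\right)} - \frac{2300}{\left(-14\right) 13 \cdot 17} = \frac{1243}{-2552 + 144 - 168} - \frac{2300}{\left(-182\right) 17} = \frac{1243}{-2576} - \frac{2300}{-3094} = 1243 \left(- \frac{1}{2576}\right) - - \frac{1150}{1547} = - \frac{1243}{2576} + \frac{1150}{1547} = \frac{148497}{569296}$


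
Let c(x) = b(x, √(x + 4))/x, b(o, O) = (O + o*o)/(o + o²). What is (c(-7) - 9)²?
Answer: (2695 + I*√3)²/86436 ≈ 84.028 + 0.10801*I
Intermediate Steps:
b(o, O) = (O + o²)/(o + o²)
c(x) = (x² + √(4 + x))/(x²*(1 + x)) (c(x) = ((√(x + 4) + x²)/(x*(1 + x)))/x = ((√(4 + x) + x²)/(x*(1 + x)))/x = ((x² + √(4 + x))/(x*(1 + x)))/x = (x² + √(4 + x))/(x²*(1 + x)))
(c(-7) - 9)² = (((-7)² + √(4 - 7))/((-7)²*(1 - 7)) - 9)² = ((1/49)*(49 + √(-3))/(-6) - 9)² = ((1/49)*(-⅙)*(49 + I*√3) - 9)² = ((-⅙ - I*√3/294) - 9)² = (-55/6 - I*√3/294)²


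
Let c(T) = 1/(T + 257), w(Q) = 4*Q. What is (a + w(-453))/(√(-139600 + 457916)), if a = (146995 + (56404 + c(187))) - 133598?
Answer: 30187117*√79579/70666152 ≈ 120.51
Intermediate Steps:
c(T) = 1/(257 + T)
a = 30991645/444 (a = (146995 + (56404 + 1/(257 + 187))) - 133598 = (146995 + (56404 + 1/444)) - 133598 = (146995 + 25043377/444) - 133598 = 90309157/444 - 133598 = 30991645/444 ≈ 69801.)
(a + w(-453))/(√(-139600 + 457916)) = (30991645/444 + 4*(-453))/(√(-139600 + 457916)) = (30991645/444 - 1812)/(√318316) = 30187117/(444*((2*√79579))) = 30187117*(√79579/159158)/444 = 30187117*√79579/70666152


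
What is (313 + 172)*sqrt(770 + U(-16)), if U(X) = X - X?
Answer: 485*sqrt(770) ≈ 13458.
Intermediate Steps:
U(X) = 0
(313 + 172)*sqrt(770 + U(-16)) = (313 + 172)*sqrt(770 + 0) = 485*sqrt(770)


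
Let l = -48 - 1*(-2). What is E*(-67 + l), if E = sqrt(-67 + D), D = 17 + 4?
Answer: -113*I*sqrt(46) ≈ -766.4*I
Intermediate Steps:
D = 21
l = -46 (l = -48 + 2 = -46)
E = I*sqrt(46) (E = sqrt(-67 + 21) = sqrt(-46) = I*sqrt(46) ≈ 6.7823*I)
E*(-67 + l) = (I*sqrt(46))*(-67 - 46) = (I*sqrt(46))*(-113) = -113*I*sqrt(46)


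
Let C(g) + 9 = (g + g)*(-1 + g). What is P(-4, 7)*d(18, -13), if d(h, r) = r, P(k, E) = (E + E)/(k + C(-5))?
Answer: -182/47 ≈ -3.8723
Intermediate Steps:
C(g) = -9 + 2*g*(-1 + g) (C(g) = -9 + (g + g)*(-1 + g) = -9 + (2*g)*(-1 + g) = -9 + 2*g*(-1 + g))
P(k, E) = 2*E/(51 + k) (P(k, E) = (E + E)/(k + (-9 - 2*(-5) + 2*(-5)²)) = (2*E)/(k + (-9 + 10 + 2*25)) = (2*E)/(k + (-9 + 10 + 50)) = (2*E)/(k + 51) = (2*E)/(51 + k) = 2*E/(51 + k))
P(-4, 7)*d(18, -13) = (2*7/(51 - 4))*(-13) = (2*7/47)*(-13) = (2*7*(1/47))*(-13) = (14/47)*(-13) = -182/47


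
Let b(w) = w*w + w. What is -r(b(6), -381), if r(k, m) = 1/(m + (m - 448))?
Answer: 1/1210 ≈ 0.00082645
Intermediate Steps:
b(w) = w + w² (b(w) = w² + w = w + w²)
r(k, m) = 1/(-448 + 2*m) (r(k, m) = 1/(m + (-448 + m)) = 1/(-448 + 2*m))
-r(b(6), -381) = -1/(2*(-224 - 381)) = -1/(2*(-605)) = -(-1)/(2*605) = -1*(-1/1210) = 1/1210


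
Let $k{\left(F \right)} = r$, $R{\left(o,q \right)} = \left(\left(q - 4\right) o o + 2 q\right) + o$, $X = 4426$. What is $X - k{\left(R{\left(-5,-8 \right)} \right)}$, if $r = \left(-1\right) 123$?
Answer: $4549$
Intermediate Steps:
$r = -123$
$R{\left(o,q \right)} = o + 2 q + o^{2} \left(-4 + q\right)$ ($R{\left(o,q \right)} = \left(\left(-4 + q\right) o o + 2 q\right) + o = \left(o \left(-4 + q\right) o + 2 q\right) + o = \left(o^{2} \left(-4 + q\right) + 2 q\right) + o = \left(2 q + o^{2} \left(-4 + q\right)\right) + o = o + 2 q + o^{2} \left(-4 + q\right)$)
$k{\left(F \right)} = -123$
$X - k{\left(R{\left(-5,-8 \right)} \right)} = 4426 - -123 = 4426 + 123 = 4549$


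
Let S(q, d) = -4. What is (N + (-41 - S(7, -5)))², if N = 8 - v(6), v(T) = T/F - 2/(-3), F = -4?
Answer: 28561/36 ≈ 793.36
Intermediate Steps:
v(T) = ⅔ - T/4 (v(T) = T/(-4) - 2/(-3) = T*(-¼) - 2*(-⅓) = -T/4 + ⅔ = ⅔ - T/4)
N = 53/6 (N = 8 - (⅔ - ¼*6) = 8 - (⅔ - 3/2) = 8 - 1*(-⅚) = 8 + ⅚ = 53/6 ≈ 8.8333)
(N + (-41 - S(7, -5)))² = (53/6 + (-41 - 1*(-4)))² = (53/6 + (-41 + 4))² = (53/6 - 37)² = (-169/6)² = 28561/36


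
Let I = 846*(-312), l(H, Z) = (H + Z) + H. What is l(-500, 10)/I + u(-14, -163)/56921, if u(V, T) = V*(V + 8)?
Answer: 4362431/834689544 ≈ 0.0052264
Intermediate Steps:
l(H, Z) = Z + 2*H
I = -263952
u(V, T) = V*(8 + V)
l(-500, 10)/I + u(-14, -163)/56921 = (10 + 2*(-500))/(-263952) - 14*(8 - 14)/56921 = (10 - 1000)*(-1/263952) - 14*(-6)*(1/56921) = -990*(-1/263952) + 84*(1/56921) = 55/14664 + 84/56921 = 4362431/834689544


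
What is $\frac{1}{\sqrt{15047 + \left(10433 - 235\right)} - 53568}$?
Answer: $- \frac{1984}{106277977} - \frac{\sqrt{2805}}{956501793} \approx -1.8723 \cdot 10^{-5}$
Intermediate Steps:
$\frac{1}{\sqrt{15047 + \left(10433 - 235\right)} - 53568} = \frac{1}{\sqrt{15047 + 10198} - 53568} = \frac{1}{\sqrt{25245} - 53568} = \frac{1}{3 \sqrt{2805} - 53568} = \frac{1}{-53568 + 3 \sqrt{2805}}$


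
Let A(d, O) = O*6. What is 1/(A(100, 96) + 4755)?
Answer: 1/5331 ≈ 0.00018758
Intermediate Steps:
A(d, O) = 6*O
1/(A(100, 96) + 4755) = 1/(6*96 + 4755) = 1/(576 + 4755) = 1/5331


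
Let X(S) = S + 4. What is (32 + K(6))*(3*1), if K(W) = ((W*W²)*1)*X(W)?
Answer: 6576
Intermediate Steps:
X(S) = 4 + S
K(W) = W³*(4 + W) (K(W) = ((W*W²)*1)*(4 + W) = (W³*1)*(4 + W) = W³*(4 + W))
(32 + K(6))*(3*1) = (32 + 6³*(4 + 6))*(3*1) = (32 + 216*10)*3 = (32 + 2160)*3 = 2192*3 = 6576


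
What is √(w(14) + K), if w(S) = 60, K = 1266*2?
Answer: 36*√2 ≈ 50.912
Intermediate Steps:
K = 2532
√(w(14) + K) = √(60 + 2532) = √2592 = 36*√2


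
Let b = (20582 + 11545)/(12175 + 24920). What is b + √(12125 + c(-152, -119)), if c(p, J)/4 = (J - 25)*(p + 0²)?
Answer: 10709/12365 + √99677 ≈ 316.58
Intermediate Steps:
c(p, J) = 4*p*(-25 + J) (c(p, J) = 4*((J - 25)*(p + 0²)) = 4*((-25 + J)*(p + 0)) = 4*((-25 + J)*p) = 4*(p*(-25 + J)) = 4*p*(-25 + J))
b = 10709/12365 (b = 32127/37095 = 32127*(1/37095) = 10709/12365 ≈ 0.86607)
b + √(12125 + c(-152, -119)) = 10709/12365 + √(12125 + 4*(-152)*(-25 - 119)) = 10709/12365 + √(12125 + 4*(-152)*(-144)) = 10709/12365 + √(12125 + 87552) = 10709/12365 + √99677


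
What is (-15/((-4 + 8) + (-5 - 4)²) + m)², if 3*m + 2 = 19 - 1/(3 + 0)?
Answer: 677329/23409 ≈ 28.935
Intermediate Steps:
m = 50/9 (m = -⅔ + (19 - 1/(3 + 0))/3 = -⅔ + (19 - 1/3)/3 = -⅔ + (19 - 1*⅓)/3 = -⅔ + (19 - ⅓)/3 = -⅔ + (⅓)*(56/3) = -⅔ + 56/9 = 50/9 ≈ 5.5556)
(-15/((-4 + 8) + (-5 - 4)²) + m)² = (-15/((-4 + 8) + (-5 - 4)²) + 50/9)² = (-15/(4 + (-9)²) + 50/9)² = (-15/(4 + 81) + 50/9)² = (-15/85 + 50/9)² = (-15*1/85 + 50/9)² = (-3/17 + 50/9)² = (823/153)² = 677329/23409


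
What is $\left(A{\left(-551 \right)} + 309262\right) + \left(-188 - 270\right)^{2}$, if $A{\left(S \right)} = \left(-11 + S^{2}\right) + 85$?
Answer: $822701$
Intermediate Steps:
$A{\left(S \right)} = 74 + S^{2}$
$\left(A{\left(-551 \right)} + 309262\right) + \left(-188 - 270\right)^{2} = \left(\left(74 + \left(-551\right)^{2}\right) + 309262\right) + \left(-188 - 270\right)^{2} = \left(\left(74 + 303601\right) + 309262\right) + \left(-458\right)^{2} = \left(303675 + 309262\right) + 209764 = 612937 + 209764 = 822701$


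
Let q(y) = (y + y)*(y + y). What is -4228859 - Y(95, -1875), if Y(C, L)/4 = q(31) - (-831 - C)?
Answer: -4247939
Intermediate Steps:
q(y) = 4*y² (q(y) = (2*y)*(2*y) = 4*y²)
Y(C, L) = 18700 + 4*C (Y(C, L) = 4*(4*31² - (-831 - C)) = 4*(4*961 + (831 + C)) = 4*(3844 + (831 + C)) = 4*(4675 + C) = 18700 + 4*C)
-4228859 - Y(95, -1875) = -4228859 - (18700 + 4*95) = -4228859 - (18700 + 380) = -4228859 - 1*19080 = -4228859 - 19080 = -4247939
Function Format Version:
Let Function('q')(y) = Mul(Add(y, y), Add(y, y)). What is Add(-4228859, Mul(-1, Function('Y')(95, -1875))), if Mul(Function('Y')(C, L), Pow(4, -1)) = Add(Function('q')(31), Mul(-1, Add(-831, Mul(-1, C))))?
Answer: -4247939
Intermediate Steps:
Function('q')(y) = Mul(4, Pow(y, 2)) (Function('q')(y) = Mul(Mul(2, y), Mul(2, y)) = Mul(4, Pow(y, 2)))
Function('Y')(C, L) = Add(18700, Mul(4, C)) (Function('Y')(C, L) = Mul(4, Add(Mul(4, Pow(31, 2)), Mul(-1, Add(-831, Mul(-1, C))))) = Mul(4, Add(Mul(4, 961), Add(831, C))) = Mul(4, Add(3844, Add(831, C))) = Mul(4, Add(4675, C)) = Add(18700, Mul(4, C)))
Add(-4228859, Mul(-1, Function('Y')(95, -1875))) = Add(-4228859, Mul(-1, Add(18700, Mul(4, 95)))) = Add(-4228859, Mul(-1, Add(18700, 380))) = Add(-4228859, Mul(-1, 19080)) = Add(-4228859, -19080) = -4247939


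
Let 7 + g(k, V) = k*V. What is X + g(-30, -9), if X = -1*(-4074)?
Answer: 4337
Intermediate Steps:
g(k, V) = -7 + V*k (g(k, V) = -7 + k*V = -7 + V*k)
X = 4074
X + g(-30, -9) = 4074 + (-7 - 9*(-30)) = 4074 + (-7 + 270) = 4074 + 263 = 4337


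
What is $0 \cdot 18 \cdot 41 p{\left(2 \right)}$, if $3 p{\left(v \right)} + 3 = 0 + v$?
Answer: $0$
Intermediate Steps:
$p{\left(v \right)} = -1 + \frac{v}{3}$ ($p{\left(v \right)} = -1 + \frac{0 + v}{3} = -1 + \frac{v}{3}$)
$0 \cdot 18 \cdot 41 p{\left(2 \right)} = 0 \cdot 18 \cdot 41 \left(-1 + \frac{1}{3} \cdot 2\right) = 0 \cdot 41 \left(-1 + \frac{2}{3}\right) = 0 \left(- \frac{1}{3}\right) = 0$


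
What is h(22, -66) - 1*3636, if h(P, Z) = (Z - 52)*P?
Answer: -6232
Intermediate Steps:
h(P, Z) = P*(-52 + Z) (h(P, Z) = (-52 + Z)*P = P*(-52 + Z))
h(22, -66) - 1*3636 = 22*(-52 - 66) - 1*3636 = 22*(-118) - 3636 = -2596 - 3636 = -6232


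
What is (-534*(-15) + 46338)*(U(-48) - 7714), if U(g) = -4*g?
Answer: -408805656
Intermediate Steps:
(-534*(-15) + 46338)*(U(-48) - 7714) = (-534*(-15) + 46338)*(-4*(-48) - 7714) = (8010 + 46338)*(192 - 7714) = 54348*(-7522) = -408805656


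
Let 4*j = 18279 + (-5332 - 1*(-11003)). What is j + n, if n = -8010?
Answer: -4045/2 ≈ -2022.5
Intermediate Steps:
j = 11975/2 (j = (18279 + (-5332 - 1*(-11003)))/4 = (18279 + (-5332 + 11003))/4 = (18279 + 5671)/4 = (1/4)*23950 = 11975/2 ≈ 5987.5)
j + n = 11975/2 - 8010 = -4045/2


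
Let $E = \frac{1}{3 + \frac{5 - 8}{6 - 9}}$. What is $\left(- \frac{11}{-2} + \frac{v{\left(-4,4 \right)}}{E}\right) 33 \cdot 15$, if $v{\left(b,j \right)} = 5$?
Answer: $\frac{25245}{2} \approx 12623.0$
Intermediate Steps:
$E = \frac{1}{4}$ ($E = \frac{1}{3 - \frac{3}{-3}} = \frac{1}{3 - -1} = \frac{1}{3 + 1} = \frac{1}{4} \approx 0.25$)
$\left(- \frac{11}{-2} + \frac{v{\left(-4,4 \right)}}{E}\right) 33 \cdot 15 = \left(- \frac{11}{-2} + 5 \frac{1}{\frac{1}{4}}\right) 33 \cdot 15 = \left(\left(-11\right) \left(- \frac{1}{2}\right) + 5 \cdot 4\right) 33 \cdot 15 = \left(\frac{11}{2} + 20\right) 33 \cdot 15 = \frac{51}{2} \cdot 33 \cdot 15 = \frac{1683}{2} \cdot 15 = \frac{25245}{2}$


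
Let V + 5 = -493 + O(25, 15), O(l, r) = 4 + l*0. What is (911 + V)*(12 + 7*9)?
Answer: 31275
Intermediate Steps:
O(l, r) = 4 (O(l, r) = 4 + 0 = 4)
V = -494 (V = -5 + (-493 + 4) = -5 - 489 = -494)
(911 + V)*(12 + 7*9) = (911 - 494)*(12 + 7*9) = 417*(12 + 63) = 417*75 = 31275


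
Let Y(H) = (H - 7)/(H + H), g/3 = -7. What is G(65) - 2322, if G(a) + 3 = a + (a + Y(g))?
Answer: -6583/3 ≈ -2194.3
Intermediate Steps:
g = -21 (g = 3*(-7) = -21)
Y(H) = (-7 + H)/(2*H) (Y(H) = (-7 + H)/((2*H)) = (-7 + H)*(1/(2*H)) = (-7 + H)/(2*H))
G(a) = -7/3 + 2*a (G(a) = -3 + (a + (a + (½)*(-7 - 21)/(-21))) = -3 + (a + (a + (½)*(-1/21)*(-28))) = -3 + (a + (a + ⅔)) = -3 + (a + (⅔ + a)) = -3 + (⅔ + 2*a) = -7/3 + 2*a)
G(65) - 2322 = (-7/3 + 2*65) - 2322 = (-7/3 + 130) - 2322 = 383/3 - 2322 = -6583/3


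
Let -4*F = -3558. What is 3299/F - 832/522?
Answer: 327338/154773 ≈ 2.1150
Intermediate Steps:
F = 1779/2 (F = -1/4*(-3558) = 1779/2 ≈ 889.50)
3299/F - 832/522 = 3299/(1779/2) - 832/522 = 3299*(2/1779) - 832*1/522 = 6598/1779 - 416/261 = 327338/154773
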